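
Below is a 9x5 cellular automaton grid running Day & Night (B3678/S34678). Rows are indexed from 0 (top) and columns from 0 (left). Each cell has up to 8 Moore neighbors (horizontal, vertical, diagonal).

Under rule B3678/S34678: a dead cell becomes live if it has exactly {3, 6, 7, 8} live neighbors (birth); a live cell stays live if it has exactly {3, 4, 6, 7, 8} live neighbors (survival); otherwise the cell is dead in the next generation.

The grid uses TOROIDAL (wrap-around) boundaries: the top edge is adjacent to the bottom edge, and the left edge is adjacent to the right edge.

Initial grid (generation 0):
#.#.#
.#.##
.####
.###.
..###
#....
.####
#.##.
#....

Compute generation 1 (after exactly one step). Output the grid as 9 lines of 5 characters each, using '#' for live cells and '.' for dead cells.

Answer: #...#
####.
.####
.###.
#.###
#..#.
.####
#.##.
#.#..

Derivation:
Simulating step by step:
Generation 0 (given above): 25 live cells
Generation 1: 28 live cells
(generation 1 grid is the final answer)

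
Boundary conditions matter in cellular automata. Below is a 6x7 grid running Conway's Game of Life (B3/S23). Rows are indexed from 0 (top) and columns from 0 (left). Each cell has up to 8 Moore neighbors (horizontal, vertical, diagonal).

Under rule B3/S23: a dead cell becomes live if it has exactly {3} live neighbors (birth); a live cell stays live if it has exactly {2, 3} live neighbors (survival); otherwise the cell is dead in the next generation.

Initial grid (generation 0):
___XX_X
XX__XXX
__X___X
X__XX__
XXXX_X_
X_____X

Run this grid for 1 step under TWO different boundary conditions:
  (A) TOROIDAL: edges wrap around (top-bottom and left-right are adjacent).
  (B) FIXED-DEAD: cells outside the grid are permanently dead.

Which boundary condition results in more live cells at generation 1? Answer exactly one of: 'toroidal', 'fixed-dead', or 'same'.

Answer: fixed-dead

Derivation:
Under TOROIDAL boundary, generation 1:
_X_XX__
_XX_X__
__X____
X___XX_
__XX_X_
_______
Population = 13

Under FIXED-DEAD boundary, generation 1:
___XX_X
_XX_X_X
X_X___X
X___XX_
X_XX_X_
X_X____
Population = 19

Comparison: toroidal=13, fixed-dead=19 -> fixed-dead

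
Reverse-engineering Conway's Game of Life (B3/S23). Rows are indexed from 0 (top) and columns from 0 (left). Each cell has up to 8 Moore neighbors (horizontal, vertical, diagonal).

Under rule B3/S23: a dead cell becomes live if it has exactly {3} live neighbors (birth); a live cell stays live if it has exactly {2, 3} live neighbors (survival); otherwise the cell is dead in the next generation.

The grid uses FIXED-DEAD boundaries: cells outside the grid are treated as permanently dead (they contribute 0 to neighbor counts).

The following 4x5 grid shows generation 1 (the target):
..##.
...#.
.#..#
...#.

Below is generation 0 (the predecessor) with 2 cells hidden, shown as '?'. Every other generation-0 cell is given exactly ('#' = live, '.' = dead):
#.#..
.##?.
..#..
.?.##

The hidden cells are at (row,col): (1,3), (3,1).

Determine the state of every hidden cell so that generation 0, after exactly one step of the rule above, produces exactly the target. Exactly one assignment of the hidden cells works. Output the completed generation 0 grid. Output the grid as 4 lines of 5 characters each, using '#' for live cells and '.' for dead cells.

Answer: #.#..
.###.
..#..
...##

Derivation:
Hidden generation-0 cells (in order): (1,3), (3,1).
A hidden cell only influences target cells in its own 3x3 neighborhood. Try each of the 2^2 = 4 assignments, step the completed generation 0 forward once under B3/S23, and compare with the target:
  (1,3)=. (3,1)=. -> step gives (0,3)='.' but target has '#' -> reject
  (1,3)=. (3,1)=# -> step gives (0,3)='.' but target has '#' -> reject
  (1,3)=# (3,1)=. -> step reproduces the target at every cell -> ACCEPT
  (1,3)=# (3,1)=# -> step gives (2,1)='.' but target has '#' -> reject
Unique solution: (1,3)=live, (3,1)=dead.
Check: live-neighbor counts of every cell in the completed generation 0:
14331
24431
13453
01221
Applying B3/S23 to generation 0 with these counts gives:
..##.
...#.
.#..#
...#.
which matches the target exactly.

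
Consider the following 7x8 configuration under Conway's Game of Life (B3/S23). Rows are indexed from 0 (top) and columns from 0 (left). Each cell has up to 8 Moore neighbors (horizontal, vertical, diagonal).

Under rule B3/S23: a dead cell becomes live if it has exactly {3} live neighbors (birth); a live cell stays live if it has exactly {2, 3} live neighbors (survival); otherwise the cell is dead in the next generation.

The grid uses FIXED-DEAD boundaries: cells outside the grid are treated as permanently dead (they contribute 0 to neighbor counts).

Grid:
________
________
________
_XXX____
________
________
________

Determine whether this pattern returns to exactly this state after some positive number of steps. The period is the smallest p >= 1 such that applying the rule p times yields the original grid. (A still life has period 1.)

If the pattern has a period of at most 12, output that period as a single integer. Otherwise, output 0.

Simulating and comparing each generation to the original:
Gen 0 (original, given above): 3 live cells
Gen 1: 3 live cells, differs from original
Gen 2: 3 live cells, MATCHES original -> period = 2

Answer: 2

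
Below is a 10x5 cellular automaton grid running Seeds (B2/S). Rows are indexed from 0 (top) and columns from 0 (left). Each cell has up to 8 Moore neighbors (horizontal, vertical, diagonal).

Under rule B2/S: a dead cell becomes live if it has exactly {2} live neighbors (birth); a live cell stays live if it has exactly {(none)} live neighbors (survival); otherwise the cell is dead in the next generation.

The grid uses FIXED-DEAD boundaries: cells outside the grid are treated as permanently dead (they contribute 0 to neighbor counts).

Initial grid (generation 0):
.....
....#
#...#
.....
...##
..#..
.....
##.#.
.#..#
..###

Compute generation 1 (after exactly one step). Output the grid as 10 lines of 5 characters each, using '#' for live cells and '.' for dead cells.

Simulating step by step:
Generation 0 (given above): 14 live cells
Generation 1: 8 live cells
(generation 1 grid is the final answer)

Answer: .....
...#.
...#.
.....
..#..
....#
#..#.
....#
.....
.#...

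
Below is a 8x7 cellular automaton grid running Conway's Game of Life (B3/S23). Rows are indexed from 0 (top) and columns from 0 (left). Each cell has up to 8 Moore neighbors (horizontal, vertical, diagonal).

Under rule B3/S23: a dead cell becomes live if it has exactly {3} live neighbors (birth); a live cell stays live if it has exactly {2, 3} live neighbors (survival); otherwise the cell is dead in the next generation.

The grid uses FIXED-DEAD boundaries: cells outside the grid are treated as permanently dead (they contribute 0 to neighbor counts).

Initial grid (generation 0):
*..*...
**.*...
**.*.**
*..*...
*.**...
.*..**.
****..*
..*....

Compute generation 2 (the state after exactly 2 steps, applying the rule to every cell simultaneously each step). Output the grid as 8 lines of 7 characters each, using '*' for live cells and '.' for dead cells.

Simulating step by step:
Generation 0 (given above): 24 live cells
Generation 1: 18 live cells
***....
...*...
...*...
*..*...
*.**...
....**.
*..***.
..**...
Generation 2: 20 live cells
(generation 2 grid is the final answer)

Answer: .**....
.*.*...
..***..
.*.**..
.***...
.**..*.
..*..*.
..**...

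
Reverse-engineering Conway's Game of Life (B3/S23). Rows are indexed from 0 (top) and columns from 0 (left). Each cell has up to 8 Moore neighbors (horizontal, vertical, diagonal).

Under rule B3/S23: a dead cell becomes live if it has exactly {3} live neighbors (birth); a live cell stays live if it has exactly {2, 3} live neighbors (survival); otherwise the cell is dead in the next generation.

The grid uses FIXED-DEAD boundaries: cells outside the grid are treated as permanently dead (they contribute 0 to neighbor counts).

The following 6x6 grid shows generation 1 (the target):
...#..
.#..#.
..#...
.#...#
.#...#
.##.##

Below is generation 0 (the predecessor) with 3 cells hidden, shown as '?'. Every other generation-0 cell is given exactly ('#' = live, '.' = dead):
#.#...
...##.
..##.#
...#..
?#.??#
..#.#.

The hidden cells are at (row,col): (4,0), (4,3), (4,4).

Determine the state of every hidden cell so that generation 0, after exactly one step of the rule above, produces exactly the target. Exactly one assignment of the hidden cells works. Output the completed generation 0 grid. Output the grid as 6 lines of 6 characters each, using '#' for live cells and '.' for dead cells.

Hidden generation-0 cells (in order): (4,0), (4,3), (4,4).
A hidden cell only influences target cells in its own 3x3 neighborhood. Try each of the 2^3 = 8 assignments, step the completed generation 0 forward once under B3/S23, and compare with the target:
  (4,0)=. (4,3)=. (4,4)=. -> step gives (3,1)='.' but target has '#' -> reject
  (4,0)=. (4,3)=. (4,4)=# -> step gives (3,1)='.' but target has '#' -> reject
  (4,0)=. (4,3)=# (4,4)=. -> step gives (3,1)='.' but target has '#' -> reject
  (4,0)=. (4,3)=# (4,4)=# -> step gives (3,1)='.' but target has '#' -> reject
  (4,0)=# (4,3)=. (4,4)=. -> step gives (3,3)='#' but target has '.' -> reject
  (4,0)=# (4,3)=. (4,4)=# -> step gives (3,3)='#' but target has '.' -> reject
  (4,0)=# (4,3)=# (4,4)=. -> step gives (3,3)='#' but target has '.' -> reject
  (4,0)=# (4,3)=# (4,4)=# -> step reproduces the target at every cell -> ACCEPT
Unique solution: (4,0)=live, (4,3)=live, (4,4)=live.
Check: live-neighbor counts of every cell in the completed generation 0:
021321
134432
013451
235463
124442
232433
Applying B3/S23 to generation 0 with these counts gives:
...#..
.#..#.
..#...
.#...#
.#...#
.##.##
which matches the target exactly.

Answer: #.#...
...##.
..##.#
...#..
##.###
..#.#.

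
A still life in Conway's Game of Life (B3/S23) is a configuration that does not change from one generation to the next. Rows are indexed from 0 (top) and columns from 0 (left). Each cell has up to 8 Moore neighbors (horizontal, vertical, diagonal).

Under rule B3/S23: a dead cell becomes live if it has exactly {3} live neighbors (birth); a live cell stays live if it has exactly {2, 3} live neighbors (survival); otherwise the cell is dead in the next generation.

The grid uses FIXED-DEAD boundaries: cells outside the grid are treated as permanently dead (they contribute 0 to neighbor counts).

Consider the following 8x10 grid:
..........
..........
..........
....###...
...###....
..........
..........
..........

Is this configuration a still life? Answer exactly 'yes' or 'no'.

Compute generation 1 and compare to generation 0 (given above):
Generation 1:
..........
..........
.....#....
...#..#...
...#..#...
....#.....
..........
..........
Cell (2,5) differs: gen0=0 vs gen1=1 -> NOT a still life.

Answer: no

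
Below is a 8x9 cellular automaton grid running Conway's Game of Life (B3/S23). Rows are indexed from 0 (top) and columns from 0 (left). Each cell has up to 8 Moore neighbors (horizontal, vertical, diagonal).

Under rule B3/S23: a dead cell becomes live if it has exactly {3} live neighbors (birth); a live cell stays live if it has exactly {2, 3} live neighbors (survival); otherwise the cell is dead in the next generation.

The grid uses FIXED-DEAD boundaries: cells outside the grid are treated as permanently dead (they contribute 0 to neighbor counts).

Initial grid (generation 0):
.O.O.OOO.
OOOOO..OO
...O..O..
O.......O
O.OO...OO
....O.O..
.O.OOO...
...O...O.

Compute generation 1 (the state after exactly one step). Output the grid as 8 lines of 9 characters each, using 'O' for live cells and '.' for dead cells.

Simulating step by step:
Generation 0 (given above): 29 live cells
Generation 1: 31 live cells
(generation 1 grid is the final answer)

Answer: OO.O.OOOO
OO......O
O..OO...O
.OOO....O
.O.O...OO
.O....OO.
..OO.OO..
..OO.....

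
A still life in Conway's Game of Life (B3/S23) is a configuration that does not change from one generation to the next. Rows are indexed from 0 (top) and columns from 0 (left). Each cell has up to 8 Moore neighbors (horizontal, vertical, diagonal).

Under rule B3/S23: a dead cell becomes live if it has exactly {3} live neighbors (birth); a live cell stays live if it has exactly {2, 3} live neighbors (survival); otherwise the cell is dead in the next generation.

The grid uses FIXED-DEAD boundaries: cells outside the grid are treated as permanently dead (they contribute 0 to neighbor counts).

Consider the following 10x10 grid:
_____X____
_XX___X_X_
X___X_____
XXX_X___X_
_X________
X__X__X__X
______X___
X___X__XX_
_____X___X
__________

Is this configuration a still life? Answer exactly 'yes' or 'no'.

Answer: no

Derivation:
Compute generation 1 and compare to generation 0 (given above):
Generation 1:
__________
_X___X____
X____X_X__
X_XX______
___X______
__________
_____XX_X_
_____XXXX_
________X_
__________
Cell (0,5) differs: gen0=1 vs gen1=0 -> NOT a still life.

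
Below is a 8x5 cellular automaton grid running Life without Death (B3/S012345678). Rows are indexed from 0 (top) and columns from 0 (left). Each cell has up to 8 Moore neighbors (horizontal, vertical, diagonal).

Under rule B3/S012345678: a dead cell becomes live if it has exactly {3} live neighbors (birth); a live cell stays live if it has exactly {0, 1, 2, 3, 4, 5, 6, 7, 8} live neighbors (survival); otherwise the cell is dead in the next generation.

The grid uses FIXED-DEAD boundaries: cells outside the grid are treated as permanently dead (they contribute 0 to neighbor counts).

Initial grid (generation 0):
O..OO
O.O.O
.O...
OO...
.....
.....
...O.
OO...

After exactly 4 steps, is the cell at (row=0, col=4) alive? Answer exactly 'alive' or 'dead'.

Simulating step by step:
Generation 0 (given above): 12 live cells
Generation 1: 14 live cells
OO.OO
O.O.O
.OO..
OO...
.....
.....
...O.
OO...
Generation 2: 17 live cells
OOOOO
O.O.O
.OOO.
OOO..
.....
.....
...O.
OO...
Generation 3: 19 live cells
OOOOO
O.O.O
.OOO.
OOOO.
.O...
.....
...O.
OO...
Generation 4: 21 live cells
OOOOO
O.O.O
.OOOO
OOOO.
OO...
.....
...O.
OO...

Cell (0,4) at generation 4: 1 -> alive

Answer: alive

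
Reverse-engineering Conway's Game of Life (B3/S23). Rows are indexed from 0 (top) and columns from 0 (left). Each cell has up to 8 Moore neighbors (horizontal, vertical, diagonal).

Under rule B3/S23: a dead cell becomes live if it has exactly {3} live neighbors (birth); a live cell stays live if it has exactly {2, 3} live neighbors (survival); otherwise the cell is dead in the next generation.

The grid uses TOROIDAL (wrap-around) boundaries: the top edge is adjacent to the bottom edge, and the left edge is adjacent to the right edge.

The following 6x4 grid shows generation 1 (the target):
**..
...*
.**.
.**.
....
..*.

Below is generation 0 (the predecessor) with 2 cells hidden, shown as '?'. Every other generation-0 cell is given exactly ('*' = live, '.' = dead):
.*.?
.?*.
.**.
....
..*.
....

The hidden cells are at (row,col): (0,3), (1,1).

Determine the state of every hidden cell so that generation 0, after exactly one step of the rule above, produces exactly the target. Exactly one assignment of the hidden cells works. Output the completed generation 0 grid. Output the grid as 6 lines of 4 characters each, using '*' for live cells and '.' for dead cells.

Hidden generation-0 cells (in order): (0,3), (1,1).
A hidden cell only influences target cells in its own 3x3 neighborhood. Try each of the 2^2 = 4 assignments, step the completed generation 0 forward once under B3/S23, and compare with the target:
  (0,3)=. (1,1)=. -> step gives (0,0)='.' but target has '*' -> reject
  (0,3)=. (1,1)=* -> step gives (0,0)='.' but target has '*' -> reject
  (0,3)=* (1,1)=. -> step gives (0,0)='.' but target has '*' -> reject
  (0,3)=* (1,1)=* -> step reproduces the target at every cell -> ACCEPT
Unique solution: (0,3)=live, (1,1)=live.
Check: live-neighbor counts of every cell in the completed generation 0:
3241
4453
2332
1332
0101
2232
Applying B3/S23 to generation 0 with these counts gives:
**..
...*
.**.
.**.
....
..*.
which matches the target exactly.

Answer: .*.*
.**.
.**.
....
..*.
....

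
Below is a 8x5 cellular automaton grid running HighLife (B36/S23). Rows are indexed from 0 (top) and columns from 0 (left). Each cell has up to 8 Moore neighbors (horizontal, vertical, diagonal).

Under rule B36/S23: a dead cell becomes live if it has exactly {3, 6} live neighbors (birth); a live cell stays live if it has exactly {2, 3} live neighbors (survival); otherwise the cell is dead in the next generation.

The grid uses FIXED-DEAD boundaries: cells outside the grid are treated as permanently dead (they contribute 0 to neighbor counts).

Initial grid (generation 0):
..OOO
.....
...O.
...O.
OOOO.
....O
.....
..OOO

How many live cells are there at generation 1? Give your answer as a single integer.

Simulating step by step:
Generation 0 (given above): 13 live cells
Generation 1: 15 live cells
...O.
..O.O
.....
.O.OO
.OOOO
.OOO.
....O
...O.
Population at generation 1: 15

Answer: 15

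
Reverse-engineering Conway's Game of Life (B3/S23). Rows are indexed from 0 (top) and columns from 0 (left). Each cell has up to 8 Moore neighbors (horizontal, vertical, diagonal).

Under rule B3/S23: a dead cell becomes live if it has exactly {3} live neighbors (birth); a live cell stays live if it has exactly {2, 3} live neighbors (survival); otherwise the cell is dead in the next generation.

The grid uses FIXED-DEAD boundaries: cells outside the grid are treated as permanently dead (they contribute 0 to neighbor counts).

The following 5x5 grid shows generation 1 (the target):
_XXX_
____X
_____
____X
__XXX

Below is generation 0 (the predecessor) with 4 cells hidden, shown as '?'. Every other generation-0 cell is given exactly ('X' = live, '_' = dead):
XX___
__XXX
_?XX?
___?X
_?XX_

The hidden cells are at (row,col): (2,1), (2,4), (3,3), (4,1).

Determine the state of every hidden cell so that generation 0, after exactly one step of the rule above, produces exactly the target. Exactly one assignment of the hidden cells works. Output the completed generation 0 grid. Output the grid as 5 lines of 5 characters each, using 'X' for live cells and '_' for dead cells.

Hidden generation-0 cells (in order): (2,1), (2,4), (3,3), (4,1).
A hidden cell only influences target cells in its own 3x3 neighborhood. Try each of the 2^4 = 16 assignments, step the completed generation 0 forward once under B3/S23, and compare with the target:
  (2,1)=_ (2,4)=_ (3,3)=_ (4,1)=_ -> step gives (2,2)='X' but target has '_' -> reject
  (2,1)=_ (2,4)=_ (3,3)=_ (4,1)=X -> step gives (2,2)='X' but target has '_' -> reject
  (2,1)=_ (2,4)=_ (3,3)=X (4,1)=_ -> step reproduces the target at every cell -> ACCEPT
  (2,1)=_ (2,4)=_ (3,3)=X (4,1)=X -> step gives (3,1)='X' but target has '_' -> reject
  (2,1)=_ (2,4)=X (3,3)=_ (4,1)=_ -> step gives (2,2)='X' but target has '_' -> reject
  (2,1)=_ (2,4)=X (3,3)=_ (4,1)=X -> step gives (2,2)='X' but target has '_' -> reject
  (2,1)=_ (2,4)=X (3,3)=X (4,1)=_ -> step gives (3,4)='_' but target has 'X' -> reject
  (2,1)=_ (2,4)=X (3,3)=X (4,1)=X -> step gives (3,1)='X' but target has '_' -> reject
  (2,1)=X (2,4)=_ (3,3)=_ (4,1)=_ -> step gives (1,0)='X' but target has '_' -> reject
  (2,1)=X (2,4)=_ (3,3)=_ (4,1)=X -> step gives (1,0)='X' but target has '_' -> reject
  (2,1)=X (2,4)=_ (3,3)=X (4,1)=_ -> step gives (1,0)='X' but target has '_' -> reject
  (2,1)=X (2,4)=_ (3,3)=X (4,1)=X -> step gives (1,0)='X' but target has '_' -> reject
  (2,1)=X (2,4)=X (3,3)=_ (4,1)=_ -> step gives (1,0)='X' but target has '_' -> reject
  (2,1)=X (2,4)=X (3,3)=_ (4,1)=X -> step gives (1,0)='X' but target has '_' -> reject
  (2,1)=X (2,4)=X (3,3)=X (4,1)=_ -> step gives (1,0)='X' but target has '_' -> reject
  (2,1)=X (2,4)=X (3,3)=X (4,1)=X -> step gives (1,0)='X' but target has '_' -> reject
Unique solution: (2,1)=dead, (2,4)=dead, (3,3)=live, (4,1)=dead.
Check: live-neighbor counts of every cell in the completed generation 0:
12332
24442
02465
02553
01233
Applying B3/S23 to generation 0 with these counts gives:
_XXX_
____X
_____
____X
__XXX
which matches the target exactly.

Answer: XX___
__XXX
__XX_
___XX
__XX_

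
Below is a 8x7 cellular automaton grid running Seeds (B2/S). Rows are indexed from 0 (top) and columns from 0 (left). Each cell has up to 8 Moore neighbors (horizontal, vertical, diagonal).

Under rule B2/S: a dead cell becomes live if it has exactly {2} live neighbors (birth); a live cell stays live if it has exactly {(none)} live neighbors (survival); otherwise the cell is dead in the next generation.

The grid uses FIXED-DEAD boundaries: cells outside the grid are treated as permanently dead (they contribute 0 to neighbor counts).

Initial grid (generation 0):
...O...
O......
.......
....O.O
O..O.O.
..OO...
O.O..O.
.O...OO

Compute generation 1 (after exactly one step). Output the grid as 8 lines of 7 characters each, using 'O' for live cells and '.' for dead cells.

Answer: .......
.......
.....O.
...O...
.O....O
O....OO
.......
O.O.O..

Derivation:
Simulating step by step:
Generation 0 (given above): 15 live cells
Generation 1: 10 live cells
(generation 1 grid is the final answer)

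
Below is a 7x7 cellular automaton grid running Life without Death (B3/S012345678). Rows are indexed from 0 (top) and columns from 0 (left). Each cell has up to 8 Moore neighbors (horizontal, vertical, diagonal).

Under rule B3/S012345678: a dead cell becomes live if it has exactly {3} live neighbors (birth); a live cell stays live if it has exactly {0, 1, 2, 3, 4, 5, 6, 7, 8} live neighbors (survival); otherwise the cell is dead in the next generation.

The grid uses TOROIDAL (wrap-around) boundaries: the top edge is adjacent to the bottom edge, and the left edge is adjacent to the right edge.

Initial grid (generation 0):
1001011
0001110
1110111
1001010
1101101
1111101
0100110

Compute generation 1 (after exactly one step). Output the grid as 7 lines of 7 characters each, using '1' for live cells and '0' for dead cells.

Simulating step by step:
Generation 0 (given above): 30 live cells
Generation 1: 31 live cells
(generation 1 grid is the final answer)

Answer: 1011011
0001110
1110111
1001010
1101101
1111101
0100110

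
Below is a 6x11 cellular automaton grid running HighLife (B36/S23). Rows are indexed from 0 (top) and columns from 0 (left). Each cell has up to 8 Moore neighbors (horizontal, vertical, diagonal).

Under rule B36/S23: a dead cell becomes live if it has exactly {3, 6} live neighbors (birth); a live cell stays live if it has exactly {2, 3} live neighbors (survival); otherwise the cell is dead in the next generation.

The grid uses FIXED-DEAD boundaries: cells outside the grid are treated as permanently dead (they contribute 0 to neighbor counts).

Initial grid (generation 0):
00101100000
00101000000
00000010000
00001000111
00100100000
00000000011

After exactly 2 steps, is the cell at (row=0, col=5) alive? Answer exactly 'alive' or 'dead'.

Simulating step by step:
Generation 0 (given above): 14 live cells
Generation 1: 9 live cells
00001100000
00001000000
00010100010
00000100010
00000000100
00000000000
Generation 2: 7 live cells
00001100000
00010000000
00000100000
00001000110
00000000000
00000000000

Cell (0,5) at generation 2: 1 -> alive

Answer: alive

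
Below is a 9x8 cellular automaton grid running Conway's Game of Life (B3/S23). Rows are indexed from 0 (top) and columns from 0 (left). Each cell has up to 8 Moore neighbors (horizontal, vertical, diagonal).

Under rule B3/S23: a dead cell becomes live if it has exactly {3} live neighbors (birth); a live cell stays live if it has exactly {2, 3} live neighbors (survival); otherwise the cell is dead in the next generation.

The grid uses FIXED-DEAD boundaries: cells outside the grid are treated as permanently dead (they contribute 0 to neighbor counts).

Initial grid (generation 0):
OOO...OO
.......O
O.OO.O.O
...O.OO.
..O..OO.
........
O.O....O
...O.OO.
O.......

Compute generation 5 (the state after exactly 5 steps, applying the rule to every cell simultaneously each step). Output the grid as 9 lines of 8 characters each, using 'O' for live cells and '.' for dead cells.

Simulating step by step:
Generation 0 (given above): 24 live cells
Generation 1: 21 live cells
.O....OO
O..O...O
..OO.O.O
.O.O...O
....OOO.
.O....O.
......O.
.O....O.
........
Generation 2: 21 live cells
......OO
.O.OO..O
.O.O...O
...O...O
..O.OOOO
......OO
.....OOO
........
........
Generation 3: 18 live cells
......OO
...OO..O
...O..OO
...O.O.O
...OOO..
....O...
.....O.O
......O.
........
Generation 4: 21 live cells
......OO
...OOO..
..OO.O.O
..OO.O.O
...O.OO.
...O..O.
.....OO.
......O.
........
Generation 5: 19 live cells
(generation 5 grid is the final answer)

Answer: ....OOO.
..OO.O.O
.....O..
.....O.O
...O.O.O
.......O
.....OOO
.....OO.
........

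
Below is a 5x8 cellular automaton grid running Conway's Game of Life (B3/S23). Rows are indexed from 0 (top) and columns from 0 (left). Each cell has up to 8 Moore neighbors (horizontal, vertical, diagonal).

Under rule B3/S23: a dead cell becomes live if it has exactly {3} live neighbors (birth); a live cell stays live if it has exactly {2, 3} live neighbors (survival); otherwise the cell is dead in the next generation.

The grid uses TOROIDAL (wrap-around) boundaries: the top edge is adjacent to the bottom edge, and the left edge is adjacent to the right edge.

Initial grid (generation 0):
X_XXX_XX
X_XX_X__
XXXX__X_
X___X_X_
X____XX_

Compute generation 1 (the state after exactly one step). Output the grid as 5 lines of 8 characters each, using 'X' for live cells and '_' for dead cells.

Answer: X_X_____
_____X__
X_____X_
X_XXX_X_
X_______

Derivation:
Simulating step by step:
Generation 0 (given above): 21 live cells
Generation 1: 11 live cells
(generation 1 grid is the final answer)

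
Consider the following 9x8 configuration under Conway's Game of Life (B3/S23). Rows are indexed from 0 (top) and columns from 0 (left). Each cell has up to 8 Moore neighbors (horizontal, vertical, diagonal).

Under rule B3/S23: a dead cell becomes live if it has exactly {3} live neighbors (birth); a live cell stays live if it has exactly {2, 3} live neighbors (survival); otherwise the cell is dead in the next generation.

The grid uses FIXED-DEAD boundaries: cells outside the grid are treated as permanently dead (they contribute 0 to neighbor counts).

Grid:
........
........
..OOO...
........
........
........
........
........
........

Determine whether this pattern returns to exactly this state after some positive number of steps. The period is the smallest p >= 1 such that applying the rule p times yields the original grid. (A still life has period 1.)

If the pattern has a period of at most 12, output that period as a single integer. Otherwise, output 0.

Simulating and comparing each generation to the original:
Gen 0 (original, given above): 3 live cells
Gen 1: 3 live cells, differs from original
Gen 2: 3 live cells, MATCHES original -> period = 2

Answer: 2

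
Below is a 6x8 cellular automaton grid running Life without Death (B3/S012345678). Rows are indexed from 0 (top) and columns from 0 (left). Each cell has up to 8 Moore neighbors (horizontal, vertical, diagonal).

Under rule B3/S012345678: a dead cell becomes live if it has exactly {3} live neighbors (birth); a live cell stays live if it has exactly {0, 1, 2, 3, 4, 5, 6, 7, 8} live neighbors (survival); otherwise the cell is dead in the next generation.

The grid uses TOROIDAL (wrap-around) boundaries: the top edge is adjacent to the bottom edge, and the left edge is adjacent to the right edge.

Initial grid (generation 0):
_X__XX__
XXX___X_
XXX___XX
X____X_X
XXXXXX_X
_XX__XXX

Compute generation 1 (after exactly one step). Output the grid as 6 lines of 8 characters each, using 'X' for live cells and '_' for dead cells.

Answer: _X_XXX__
XXXX__X_
XXX__XXX
X____X_X
XXXXXX_X
_XX__XXX

Derivation:
Simulating step by step:
Generation 0 (given above): 27 live cells
Generation 1: 30 live cells
(generation 1 grid is the final answer)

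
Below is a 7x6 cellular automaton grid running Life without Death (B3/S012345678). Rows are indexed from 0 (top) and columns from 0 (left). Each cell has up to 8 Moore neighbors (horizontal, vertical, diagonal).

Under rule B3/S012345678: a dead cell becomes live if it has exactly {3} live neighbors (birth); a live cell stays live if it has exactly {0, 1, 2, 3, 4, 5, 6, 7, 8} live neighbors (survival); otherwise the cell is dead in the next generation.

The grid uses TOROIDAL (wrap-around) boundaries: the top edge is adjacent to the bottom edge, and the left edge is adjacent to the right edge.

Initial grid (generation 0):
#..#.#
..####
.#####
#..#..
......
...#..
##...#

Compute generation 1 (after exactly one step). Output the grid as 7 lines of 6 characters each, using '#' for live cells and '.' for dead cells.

Simulating step by step:
Generation 0 (given above): 18 live cells
Generation 1: 22 live cells
(generation 1 grid is the final answer)

Answer: #..#.#
..####
.#####
##.#.#
......
#..#..
###..#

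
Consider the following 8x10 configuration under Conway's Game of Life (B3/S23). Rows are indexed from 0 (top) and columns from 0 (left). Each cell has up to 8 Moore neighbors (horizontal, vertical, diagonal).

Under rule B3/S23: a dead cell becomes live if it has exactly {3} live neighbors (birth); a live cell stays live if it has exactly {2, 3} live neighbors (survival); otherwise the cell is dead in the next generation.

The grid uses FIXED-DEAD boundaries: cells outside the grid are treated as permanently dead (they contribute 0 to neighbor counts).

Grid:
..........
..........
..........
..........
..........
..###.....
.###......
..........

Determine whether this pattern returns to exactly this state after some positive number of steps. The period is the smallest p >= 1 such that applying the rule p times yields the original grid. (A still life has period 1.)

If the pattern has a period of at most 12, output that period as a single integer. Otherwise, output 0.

Answer: 2

Derivation:
Simulating and comparing each generation to the original:
Gen 0 (original, given above): 6 live cells
Gen 1: 6 live cells, differs from original
Gen 2: 6 live cells, MATCHES original -> period = 2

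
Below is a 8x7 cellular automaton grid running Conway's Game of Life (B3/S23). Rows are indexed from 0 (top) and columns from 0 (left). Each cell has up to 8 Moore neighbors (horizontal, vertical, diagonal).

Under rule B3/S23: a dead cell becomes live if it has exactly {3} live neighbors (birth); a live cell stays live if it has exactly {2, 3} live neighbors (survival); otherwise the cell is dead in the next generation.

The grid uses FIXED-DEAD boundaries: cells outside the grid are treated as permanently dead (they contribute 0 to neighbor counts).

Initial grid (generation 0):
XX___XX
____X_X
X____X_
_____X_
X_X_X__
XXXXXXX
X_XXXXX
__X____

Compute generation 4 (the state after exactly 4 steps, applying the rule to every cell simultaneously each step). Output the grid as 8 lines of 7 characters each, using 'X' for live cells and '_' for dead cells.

Simulating step by step:
Generation 0 (given above): 26 live cells
Generation 1: 23 live cells
_____XX
XX__X_X
____XXX
_X__XX_
X_X___X
X_____X
X_____X
_XX_XX_
Generation 2: 19 live cells
_____XX
____X__
XX_X__X
_X_XX__
X_____X
X____XX
X_____X
_X___X_
Generation 3: 22 live cells
_____X_
____X_X
XX_X_X_
_X_XXX_
XX__X_X
XX___XX
XX____X
_______
Generation 4: 17 live cells
(generation 4 grid is the final answer)

Answer: _____X_
____X_X
XX_X__X
___X__X
___X__X
__X___X
XX___XX
_______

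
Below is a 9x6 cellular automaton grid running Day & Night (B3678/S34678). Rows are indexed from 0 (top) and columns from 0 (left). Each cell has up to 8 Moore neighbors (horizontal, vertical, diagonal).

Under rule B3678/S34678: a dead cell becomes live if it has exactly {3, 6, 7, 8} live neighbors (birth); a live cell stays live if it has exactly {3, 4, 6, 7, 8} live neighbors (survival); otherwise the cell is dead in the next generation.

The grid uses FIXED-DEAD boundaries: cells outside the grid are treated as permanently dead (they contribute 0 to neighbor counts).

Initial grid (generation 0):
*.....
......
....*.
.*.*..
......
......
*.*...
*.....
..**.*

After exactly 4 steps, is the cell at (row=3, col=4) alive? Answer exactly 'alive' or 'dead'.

Simulating step by step:
Generation 0 (given above): 10 live cells
Generation 1: 3 live cells
......
......
......
......
......
......
.*....
..**..
......
Generation 2: 1 live cells
......
......
......
......
......
......
..*...
......
......
Generation 3: 0 live cells
......
......
......
......
......
......
......
......
......
Generation 4: 0 live cells
......
......
......
......
......
......
......
......
......

Cell (3,4) at generation 4: 0 -> dead

Answer: dead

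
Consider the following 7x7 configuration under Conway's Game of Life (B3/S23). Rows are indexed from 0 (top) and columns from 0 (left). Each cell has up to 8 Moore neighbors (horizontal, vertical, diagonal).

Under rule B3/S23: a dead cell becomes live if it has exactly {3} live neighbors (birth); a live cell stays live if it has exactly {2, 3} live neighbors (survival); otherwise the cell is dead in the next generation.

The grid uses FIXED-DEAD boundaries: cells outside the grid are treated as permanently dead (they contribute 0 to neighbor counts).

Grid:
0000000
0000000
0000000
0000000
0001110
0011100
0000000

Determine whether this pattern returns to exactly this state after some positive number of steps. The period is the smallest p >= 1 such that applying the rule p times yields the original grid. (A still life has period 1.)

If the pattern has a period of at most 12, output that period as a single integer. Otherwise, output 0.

Answer: 2

Derivation:
Simulating and comparing each generation to the original:
Gen 0 (original, given above): 6 live cells
Gen 1: 6 live cells, differs from original
Gen 2: 6 live cells, MATCHES original -> period = 2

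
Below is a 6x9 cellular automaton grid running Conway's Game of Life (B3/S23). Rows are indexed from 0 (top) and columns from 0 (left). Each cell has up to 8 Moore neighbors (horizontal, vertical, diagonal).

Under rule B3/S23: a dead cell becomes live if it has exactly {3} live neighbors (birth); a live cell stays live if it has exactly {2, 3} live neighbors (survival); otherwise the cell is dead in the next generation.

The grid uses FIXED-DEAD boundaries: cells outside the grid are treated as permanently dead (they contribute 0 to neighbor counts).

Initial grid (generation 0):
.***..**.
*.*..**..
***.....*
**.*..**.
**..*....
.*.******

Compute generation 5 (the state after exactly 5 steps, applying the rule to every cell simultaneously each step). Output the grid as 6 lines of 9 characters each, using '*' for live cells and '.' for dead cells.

Simulating step by step:
Generation 0 (given above): 28 live cells
Generation 1: 22 live cells
.***.***.
*....**..
...*.*...
...*...*.
........*
********.
Generation 2: 20 live cells
.**.**.*.
.*.*...*.
.....*...
....*....
.*...*..*
.*******.
Generation 3: 20 live cells
.****.*..
.*.*.*...
....*....
....**...
.*.....*.
.*******.
Generation 4: 18 live cells
.*.***...
.*...*...
...*.....
....**...
.*.....*.
.*******.
Generation 5: 16 live cells
(generation 5 grid is the final answer)

Answer: ..*.**...
...*.*...
.....*...
....*....
.*.....*.
.*******.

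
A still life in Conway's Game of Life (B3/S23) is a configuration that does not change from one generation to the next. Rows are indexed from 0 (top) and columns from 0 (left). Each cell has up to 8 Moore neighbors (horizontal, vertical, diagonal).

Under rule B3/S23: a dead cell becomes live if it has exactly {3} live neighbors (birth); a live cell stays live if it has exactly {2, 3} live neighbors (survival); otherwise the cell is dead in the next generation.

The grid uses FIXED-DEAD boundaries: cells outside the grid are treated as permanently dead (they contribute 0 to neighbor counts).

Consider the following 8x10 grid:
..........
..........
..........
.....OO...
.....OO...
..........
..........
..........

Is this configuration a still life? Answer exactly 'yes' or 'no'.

Compute generation 1 and compare to generation 0 (given above):
Generation 1:
..........
..........
..........
.....OO...
.....OO...
..........
..........
..........
The grids are IDENTICAL -> still life.

Answer: yes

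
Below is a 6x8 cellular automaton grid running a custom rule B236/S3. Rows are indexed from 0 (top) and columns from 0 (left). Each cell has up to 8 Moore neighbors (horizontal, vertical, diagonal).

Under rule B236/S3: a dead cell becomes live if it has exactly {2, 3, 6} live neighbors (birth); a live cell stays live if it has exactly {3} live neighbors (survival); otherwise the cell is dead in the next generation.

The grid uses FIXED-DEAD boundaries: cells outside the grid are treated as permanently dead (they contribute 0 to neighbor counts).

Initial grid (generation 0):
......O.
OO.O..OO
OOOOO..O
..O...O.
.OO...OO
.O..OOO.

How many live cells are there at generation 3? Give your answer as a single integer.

Answer: 18

Derivation:
Simulating step by step:
Generation 0 (given above): 22 live cells
Generation 1: 31 live cells
OOO..O.O
O..OOOOO
O....O.O
OO..OOO.
OOOOO..O
O.OO.OOO
Generation 2: 16 live cells
.O.O.O..
O.O....O
O.OOO..O
.......O
.....OOO
......O.
Generation 3: 18 live cells
O.O.O.O.
.....OO.
...O..O.
.OOOOO.O
.......O
.....OOO
Population at generation 3: 18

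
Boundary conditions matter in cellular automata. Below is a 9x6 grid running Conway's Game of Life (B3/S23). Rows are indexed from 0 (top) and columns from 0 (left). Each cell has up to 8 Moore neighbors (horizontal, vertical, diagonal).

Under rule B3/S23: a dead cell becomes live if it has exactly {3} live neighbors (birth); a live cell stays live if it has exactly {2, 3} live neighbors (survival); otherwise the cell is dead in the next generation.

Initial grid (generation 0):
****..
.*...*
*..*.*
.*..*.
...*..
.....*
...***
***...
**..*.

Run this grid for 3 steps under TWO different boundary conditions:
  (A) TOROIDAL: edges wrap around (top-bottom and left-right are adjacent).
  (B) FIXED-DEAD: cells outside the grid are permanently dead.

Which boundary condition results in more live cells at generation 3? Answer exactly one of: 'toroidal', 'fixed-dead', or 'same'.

Under TOROIDAL boundary, generation 3:
..**.*
*.**.*
.**..*
*.*...
*.....
......
..*.*.
.*****
......
Population = 20

Under FIXED-DEAD boundary, generation 3:
..*...
.*....
..***.
.*****
...*.*
....**
....**
......
......
Population = 16

Comparison: toroidal=20, fixed-dead=16 -> toroidal

Answer: toroidal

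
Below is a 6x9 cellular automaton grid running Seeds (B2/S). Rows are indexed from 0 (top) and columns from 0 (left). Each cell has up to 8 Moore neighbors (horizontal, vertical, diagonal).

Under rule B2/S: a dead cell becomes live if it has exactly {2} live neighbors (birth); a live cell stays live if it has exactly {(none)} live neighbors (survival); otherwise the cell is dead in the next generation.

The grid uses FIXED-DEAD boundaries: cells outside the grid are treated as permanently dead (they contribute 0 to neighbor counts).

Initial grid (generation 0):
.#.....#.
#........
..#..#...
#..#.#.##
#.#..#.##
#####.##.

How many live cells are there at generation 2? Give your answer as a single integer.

Simulating step by step:
Generation 0 (given above): 22 live cells
Generation 1: 7 live cells
#........
..#...#..
#..#...##
.........
.........
.........
Generation 2: 9 live cells
.#.......
#..#....#
.##...#..
.......##
.........
.........
Population at generation 2: 9

Answer: 9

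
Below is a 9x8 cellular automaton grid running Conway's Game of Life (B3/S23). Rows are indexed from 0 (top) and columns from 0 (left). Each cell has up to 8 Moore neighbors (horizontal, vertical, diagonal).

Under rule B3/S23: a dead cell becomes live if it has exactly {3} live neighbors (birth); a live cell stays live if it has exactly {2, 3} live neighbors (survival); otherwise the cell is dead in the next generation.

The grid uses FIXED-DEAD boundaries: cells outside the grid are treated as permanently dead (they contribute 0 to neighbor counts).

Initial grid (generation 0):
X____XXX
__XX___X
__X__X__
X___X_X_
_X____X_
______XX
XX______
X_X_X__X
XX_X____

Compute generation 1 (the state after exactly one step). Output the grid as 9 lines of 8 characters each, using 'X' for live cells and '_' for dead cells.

Answer: ______XX
_XXXXX_X
_XX_XXX_
_X____X_
______X_
XX____XX
XX____XX
__XX____
XXXX____

Derivation:
Simulating step by step:
Generation 0 (given above): 25 live cells
Generation 1: 30 live cells
(generation 1 grid is the final answer)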